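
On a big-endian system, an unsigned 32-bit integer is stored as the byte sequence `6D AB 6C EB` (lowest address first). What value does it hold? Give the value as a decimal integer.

1839951083

Big-endian: lowest address holds the most-significant byte.
The bytes are already most-significant first: 0x6DAB6CEB.
0x6DAB6CEB = 1839951083.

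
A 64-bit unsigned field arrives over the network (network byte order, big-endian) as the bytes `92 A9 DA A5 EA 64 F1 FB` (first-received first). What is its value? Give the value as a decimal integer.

In big-endian order the high byte comes first in memory.
The bytes are already most-significant first: 0x92A9DAA5EA64F1FB.
0x92A9DAA5EA64F1FB = 10568218406738522619.

10568218406738522619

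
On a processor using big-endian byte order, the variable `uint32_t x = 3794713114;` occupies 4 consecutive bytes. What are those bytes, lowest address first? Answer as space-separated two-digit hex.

3794713114 in hexadecimal, padded to 32 bits, is 0xE22EBA1A.
Split into bytes (most-significant first): E2 2E BA 1A.
Big-endian stores the most-significant byte at the lowest address.
So the memory order matches the most-significant-first order: E2 2E BA 1A.

E2 2E BA 1A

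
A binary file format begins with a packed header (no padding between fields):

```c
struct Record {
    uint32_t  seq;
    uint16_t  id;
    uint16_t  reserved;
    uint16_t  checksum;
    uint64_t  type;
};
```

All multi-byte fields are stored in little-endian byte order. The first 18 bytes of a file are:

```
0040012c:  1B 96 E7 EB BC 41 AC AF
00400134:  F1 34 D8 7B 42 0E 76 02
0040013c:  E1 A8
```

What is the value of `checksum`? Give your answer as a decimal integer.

`checksum` follows `seq` (4 B), `id` (2 B), `reserved` (2 B), so it starts at offset 4 + 2 + 2 = 8 and occupies 2 bytes.
Bytes at offsets 8..9: F1 34.
In little-endian order the low byte comes first in memory.
Reassemble most-significant byte first: 34 F1 → 0x34F1.
0x34F1 = 13553.

13553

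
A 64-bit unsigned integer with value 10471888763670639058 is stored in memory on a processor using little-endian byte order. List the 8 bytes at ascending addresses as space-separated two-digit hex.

D2 31 FE 1D 59 9F 53 91

10471888763670639058 in hexadecimal, padded to 64 bits, is 0x91539F591DFE31D2.
Split into bytes (most-significant first): 91 53 9F 59 1D FE 31 D2.
Little-endian stores the least-significant byte at the lowest address.
So at ascending addresses the bytes are D2 31 FE 1D 59 9F 53 91.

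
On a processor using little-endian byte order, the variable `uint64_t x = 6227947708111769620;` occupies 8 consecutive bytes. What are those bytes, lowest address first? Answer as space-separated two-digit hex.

14 D0 B5 85 71 1D 6E 56

6227947708111769620 in hexadecimal, padded to 64 bits, is 0x566E1D7185B5D014.
Split into bytes (most-significant first): 56 6E 1D 71 85 B5 D0 14.
Little-endian: lowest address holds the least-significant byte.
So at ascending addresses the bytes are 14 D0 B5 85 71 1D 6E 56.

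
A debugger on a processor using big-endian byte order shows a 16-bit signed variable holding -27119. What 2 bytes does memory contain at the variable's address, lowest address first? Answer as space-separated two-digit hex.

96 11

Two's complement of -27119 in 16 bits: 27119 = 0x69EF; invert → 0x9610; add 1 → 0x9611.
Split into bytes (most-significant first): 96 11.
In big-endian order the high byte comes first in memory.
So the memory order matches the most-significant-first order: 96 11.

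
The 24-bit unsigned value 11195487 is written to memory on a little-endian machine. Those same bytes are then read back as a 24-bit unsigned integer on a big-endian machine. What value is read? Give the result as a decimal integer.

11195487 in 24-bit hexadecimal is 0xAAD45F.
Stored little-endian, the bytes at ascending addresses are 5F D4 AA.
Read back as big-endian, the last byte is least significant, giving 0x5FD4AA.
0x5FD4AA = 6280362.

6280362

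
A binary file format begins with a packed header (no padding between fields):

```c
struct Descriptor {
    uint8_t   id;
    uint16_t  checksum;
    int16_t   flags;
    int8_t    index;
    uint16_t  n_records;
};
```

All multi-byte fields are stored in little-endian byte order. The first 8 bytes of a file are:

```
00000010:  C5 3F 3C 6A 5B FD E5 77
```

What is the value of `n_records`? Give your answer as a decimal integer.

30693

`n_records` follows `id` (1 B), `checksum` (2 B), `flags` (2 B), `index` (1 B), so it starts at offset 1 + 2 + 2 + 1 = 6 and occupies 2 bytes.
Bytes at offsets 6..7: E5 77.
Little-endian: lowest address holds the least-significant byte.
Reassemble most-significant byte first: 77 E5 → 0x77E5.
0x77E5 = 30693.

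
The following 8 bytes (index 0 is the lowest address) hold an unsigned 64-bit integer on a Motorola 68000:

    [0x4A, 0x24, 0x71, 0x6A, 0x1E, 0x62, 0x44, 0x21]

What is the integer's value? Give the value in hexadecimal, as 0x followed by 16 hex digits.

Big-endian stores the most-significant byte at the lowest address.
The bytes are already most-significant first: 0x4A24716A1E624421.

0x4A24716A1E624421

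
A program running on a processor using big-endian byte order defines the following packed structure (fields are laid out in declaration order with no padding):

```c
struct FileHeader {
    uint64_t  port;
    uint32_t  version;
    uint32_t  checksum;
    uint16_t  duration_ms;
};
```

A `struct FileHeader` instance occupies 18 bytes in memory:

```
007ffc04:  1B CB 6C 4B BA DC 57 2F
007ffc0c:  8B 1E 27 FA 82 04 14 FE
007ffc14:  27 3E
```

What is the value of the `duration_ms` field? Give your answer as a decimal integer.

`duration_ms` follows `port` (8 B), `version` (4 B), `checksum` (4 B), so it starts at offset 8 + 4 + 4 = 16 and occupies 2 bytes.
Bytes at offsets 16..17: 27 3E.
Big-endian stores the most-significant byte at the lowest address.
The bytes are already most-significant first: 0x273E.
0x273E = 10046.

10046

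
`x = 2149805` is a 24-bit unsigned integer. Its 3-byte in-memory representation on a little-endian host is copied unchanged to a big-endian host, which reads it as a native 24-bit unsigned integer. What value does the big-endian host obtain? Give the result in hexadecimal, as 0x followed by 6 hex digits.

2149805 in 24-bit hexadecimal is 0x20CDAD.
Stored little-endian, the bytes at ascending addresses are AD CD 20.
Read back as big-endian, the last byte is least significant, giving 0xADCD20.

0xADCD20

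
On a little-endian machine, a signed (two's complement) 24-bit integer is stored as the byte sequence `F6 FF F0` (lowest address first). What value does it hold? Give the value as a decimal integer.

Little-endian stores the least-significant byte at the lowest address.
Reassemble most-significant byte first: F0 FF F6 → 0xF0FFF6.
Top bit is set, so as a signed 24-bit value this is 0xF0FFF6 − 2^24 = -983050.

-983050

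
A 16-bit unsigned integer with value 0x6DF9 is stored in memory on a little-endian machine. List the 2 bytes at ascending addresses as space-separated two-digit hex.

Split into bytes (most-significant first): 6D F9.
Little-endian: lowest address holds the least-significant byte.
So at ascending addresses the bytes are F9 6D.

F9 6D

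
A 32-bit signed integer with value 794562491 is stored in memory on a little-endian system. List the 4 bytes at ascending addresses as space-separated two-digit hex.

794562491 in hexadecimal, padded to 32 bits, is 0x2F5C0FBB.
Split into bytes (most-significant first): 2F 5C 0F BB.
Little-endian: lowest address holds the least-significant byte.
So at ascending addresses the bytes are BB 0F 5C 2F.

BB 0F 5C 2F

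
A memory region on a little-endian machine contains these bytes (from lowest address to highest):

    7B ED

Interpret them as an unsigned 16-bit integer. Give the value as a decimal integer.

60795

Little-endian: lowest address holds the least-significant byte.
Reassemble most-significant byte first: ED 7B → 0xED7B.
0xED7B = 60795.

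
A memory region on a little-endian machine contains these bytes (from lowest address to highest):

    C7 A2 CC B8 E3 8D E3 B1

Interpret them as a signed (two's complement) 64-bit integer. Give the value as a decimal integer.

-5628499100085476665

Little-endian: lowest address holds the least-significant byte.
Reassemble most-significant byte first: B1 E3 8D E3 B8 CC A2 C7 → 0xB1E38DE3B8CCA2C7.
Top bit is set, so as a signed 64-bit value this is 0xB1E38DE3B8CCA2C7 − 2^64 = -5628499100085476665.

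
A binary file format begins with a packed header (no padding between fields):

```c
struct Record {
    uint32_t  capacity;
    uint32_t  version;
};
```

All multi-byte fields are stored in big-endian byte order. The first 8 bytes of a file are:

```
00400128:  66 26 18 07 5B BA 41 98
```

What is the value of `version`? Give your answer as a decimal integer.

1538933144

`version` follows `capacity` (4 bytes), so it starts at byte offset 4 and occupies 4 bytes.
Bytes at offsets 4..7: 5B BA 41 98.
In big-endian order the high byte comes first in memory.
The bytes are already most-significant first: 0x5BBA4198.
0x5BBA4198 = 1538933144.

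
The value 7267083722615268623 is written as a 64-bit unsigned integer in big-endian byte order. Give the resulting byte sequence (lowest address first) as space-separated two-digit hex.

7267083722615268623 in hexadecimal, padded to 64 bits, is 0x64D9DE249F81A50F.
Split into bytes (most-significant first): 64 D9 DE 24 9F 81 A5 0F.
Big-endian: lowest address holds the most-significant byte.
So the memory order matches the most-significant-first order: 64 D9 DE 24 9F 81 A5 0F.

64 D9 DE 24 9F 81 A5 0F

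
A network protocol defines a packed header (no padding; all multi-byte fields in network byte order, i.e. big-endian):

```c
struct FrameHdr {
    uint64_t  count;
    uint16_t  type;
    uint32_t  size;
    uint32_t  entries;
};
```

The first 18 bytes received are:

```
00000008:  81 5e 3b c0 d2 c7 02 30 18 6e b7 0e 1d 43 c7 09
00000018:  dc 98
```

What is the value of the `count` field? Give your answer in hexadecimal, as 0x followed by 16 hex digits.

`count` is the first field, at byte offset 0, occupying 8 bytes.
Bytes at offsets 0..7: 81 5E 3B C0 D2 C7 02 30.
In big-endian order the high byte comes first in memory.
The bytes are already most-significant first: 0x815E3BC0D2C70230.

0x815E3BC0D2C70230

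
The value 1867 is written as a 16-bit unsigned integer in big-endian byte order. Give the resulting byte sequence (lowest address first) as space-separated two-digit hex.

07 4B

1867 in hexadecimal, padded to 16 bits, is 0x074B.
Split into bytes (most-significant first): 07 4B.
In big-endian order the high byte comes first in memory.
So the memory order matches the most-significant-first order: 07 4B.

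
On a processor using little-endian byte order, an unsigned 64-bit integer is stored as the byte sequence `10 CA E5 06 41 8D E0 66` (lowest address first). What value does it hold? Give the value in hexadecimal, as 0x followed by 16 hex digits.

In little-endian order the low byte comes first in memory.
Reassemble most-significant byte first: 66 E0 8D 41 06 E5 CA 10 → 0x66E08D4106E5CA10.

0x66E08D4106E5CA10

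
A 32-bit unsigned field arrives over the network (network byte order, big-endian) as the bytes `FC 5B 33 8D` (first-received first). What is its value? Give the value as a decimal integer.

In big-endian order the high byte comes first in memory.
The bytes are already most-significant first: 0xFC5B338D.
0xFC5B338D = 4233835405.

4233835405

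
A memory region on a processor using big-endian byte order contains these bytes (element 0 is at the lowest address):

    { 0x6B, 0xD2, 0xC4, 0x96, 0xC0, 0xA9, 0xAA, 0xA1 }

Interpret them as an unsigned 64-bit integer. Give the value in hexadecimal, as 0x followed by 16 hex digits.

0x6BD2C496C0A9AAA1

Big-endian: lowest address holds the most-significant byte.
The bytes are already most-significant first: 0x6BD2C496C0A9AAA1.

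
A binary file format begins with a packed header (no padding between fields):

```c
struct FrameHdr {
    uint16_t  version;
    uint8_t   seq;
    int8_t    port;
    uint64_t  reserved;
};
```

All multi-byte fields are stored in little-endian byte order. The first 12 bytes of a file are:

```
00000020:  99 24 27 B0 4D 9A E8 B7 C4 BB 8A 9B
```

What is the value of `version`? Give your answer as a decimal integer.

9369

`version` is the first field, at byte offset 0, occupying 2 bytes.
Bytes at offsets 0..1: 99 24.
Little-endian: lowest address holds the least-significant byte.
Reassemble most-significant byte first: 24 99 → 0x2499.
0x2499 = 9369.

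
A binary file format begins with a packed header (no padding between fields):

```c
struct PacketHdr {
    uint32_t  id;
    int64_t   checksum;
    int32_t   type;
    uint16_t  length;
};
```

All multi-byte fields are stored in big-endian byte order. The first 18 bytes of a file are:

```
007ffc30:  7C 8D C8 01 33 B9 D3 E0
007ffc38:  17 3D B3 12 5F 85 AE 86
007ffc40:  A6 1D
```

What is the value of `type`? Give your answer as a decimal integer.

`type` follows `id` (4 B), `checksum` (8 B), so it starts at offset 4 + 8 = 12 and occupies 4 bytes.
Bytes at offsets 12..15: 5F 85 AE 86.
Big-endian: lowest address holds the most-significant byte.
The bytes are already most-significant first: 0x5F85AE86.
0x5F85AE86 = 1602596486.

1602596486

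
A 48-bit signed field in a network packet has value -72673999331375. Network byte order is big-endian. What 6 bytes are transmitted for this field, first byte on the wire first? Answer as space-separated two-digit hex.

BD E7 44 15 DF D1

Two's complement of -72673999331375 in 48 bits: 72673999331375 = 0x4218BBEA202F; invert → 0xBDE74415DFD0; add 1 → 0xBDE74415DFD1.
Split into bytes (most-significant first): BD E7 44 15 DF D1.
Big-endian: lowest address holds the most-significant byte.
So the memory order matches the most-significant-first order: BD E7 44 15 DF D1.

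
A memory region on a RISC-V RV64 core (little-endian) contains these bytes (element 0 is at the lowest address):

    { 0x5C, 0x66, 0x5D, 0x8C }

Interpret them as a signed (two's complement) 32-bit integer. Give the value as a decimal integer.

In little-endian order the low byte comes first in memory.
Reassemble most-significant byte first: 8C 5D 66 5C → 0x8C5D665C.
Top bit is set, so as a signed 32-bit value this is 0x8C5D665C − 2^32 = -1940036004.

-1940036004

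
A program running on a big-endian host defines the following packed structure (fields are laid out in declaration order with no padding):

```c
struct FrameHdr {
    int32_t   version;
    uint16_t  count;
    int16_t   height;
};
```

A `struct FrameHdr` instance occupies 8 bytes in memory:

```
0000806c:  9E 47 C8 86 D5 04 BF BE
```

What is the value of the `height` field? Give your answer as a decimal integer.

`height` follows `version` (4 B), `count` (2 B), so it starts at offset 4 + 2 = 6 and occupies 2 bytes.
Bytes at offsets 6..7: BF BE.
Big-endian: lowest address holds the most-significant byte.
The bytes are already most-significant first: 0xBFBE.
Top bit is set, so as a signed 16-bit value this is 0xBFBE − 2^16 = -16450.

-16450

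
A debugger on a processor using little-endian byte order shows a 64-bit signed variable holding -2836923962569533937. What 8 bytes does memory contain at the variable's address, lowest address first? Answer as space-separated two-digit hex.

Two's complement of -2836923962569533937 in 64 bits: 2836923962569533937 = 0x275EC75033C029F1; invert → 0xD8A138AFCC3FD60E; add 1 → 0xD8A138AFCC3FD60F.
Split into bytes (most-significant first): D8 A1 38 AF CC 3F D6 0F.
Little-endian stores the least-significant byte at the lowest address.
So at ascending addresses the bytes are 0F D6 3F CC AF 38 A1 D8.

0F D6 3F CC AF 38 A1 D8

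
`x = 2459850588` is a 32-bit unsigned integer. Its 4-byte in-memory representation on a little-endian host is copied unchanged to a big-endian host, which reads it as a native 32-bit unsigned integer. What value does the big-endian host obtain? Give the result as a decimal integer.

1549246098

2459850588 in 32-bit hexadecimal is 0x929E575C.
Stored little-endian, the bytes at ascending addresses are 5C 57 9E 92.
Read back as big-endian, the last byte is least significant, giving 0x5C579E92.
0x5C579E92 = 1549246098.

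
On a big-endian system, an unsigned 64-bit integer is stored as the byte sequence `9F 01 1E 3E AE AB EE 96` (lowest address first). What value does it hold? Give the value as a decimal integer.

11457472181574561430

In big-endian order the high byte comes first in memory.
The bytes are already most-significant first: 0x9F011E3EAEABEE96.
0x9F011E3EAEABEE96 = 11457472181574561430.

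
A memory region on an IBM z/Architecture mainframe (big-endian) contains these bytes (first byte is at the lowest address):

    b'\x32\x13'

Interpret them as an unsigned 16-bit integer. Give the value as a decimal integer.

12819

Big-endian: lowest address holds the most-significant byte.
The bytes are already most-significant first: 0x3213.
0x3213 = 12819.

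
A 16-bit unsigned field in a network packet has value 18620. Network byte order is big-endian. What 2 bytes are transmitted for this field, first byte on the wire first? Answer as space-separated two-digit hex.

48 BC

18620 in hexadecimal, padded to 16 bits, is 0x48BC.
Split into bytes (most-significant first): 48 BC.
Big-endian: lowest address holds the most-significant byte.
So the memory order matches the most-significant-first order: 48 BC.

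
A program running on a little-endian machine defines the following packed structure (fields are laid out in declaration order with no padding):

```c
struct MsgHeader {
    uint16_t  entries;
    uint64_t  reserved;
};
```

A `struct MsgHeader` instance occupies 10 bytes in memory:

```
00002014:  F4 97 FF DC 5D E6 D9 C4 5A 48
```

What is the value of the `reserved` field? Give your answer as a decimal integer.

5213695958786628863

`reserved` follows `entries` (2 bytes), so it starts at byte offset 2 and occupies 8 bytes.
Bytes at offsets 2..9: FF DC 5D E6 D9 C4 5A 48.
In little-endian order the low byte comes first in memory.
Reassemble most-significant byte first: 48 5A C4 D9 E6 5D DC FF → 0x485AC4D9E65DDCFF.
0x485AC4D9E65DDCFF = 5213695958786628863.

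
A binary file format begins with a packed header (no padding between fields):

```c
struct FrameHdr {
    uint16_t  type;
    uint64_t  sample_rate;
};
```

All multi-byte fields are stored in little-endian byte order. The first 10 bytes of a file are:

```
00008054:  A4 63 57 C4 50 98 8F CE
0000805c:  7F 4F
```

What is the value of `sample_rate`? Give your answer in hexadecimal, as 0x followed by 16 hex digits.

0x4F7FCE8F9850C457

`sample_rate` follows `type` (2 bytes), so it starts at byte offset 2 and occupies 8 bytes.
Bytes at offsets 2..9: 57 C4 50 98 8F CE 7F 4F.
In little-endian order the low byte comes first in memory.
Reassemble most-significant byte first: 4F 7F CE 8F 98 50 C4 57 → 0x4F7FCE8F9850C457.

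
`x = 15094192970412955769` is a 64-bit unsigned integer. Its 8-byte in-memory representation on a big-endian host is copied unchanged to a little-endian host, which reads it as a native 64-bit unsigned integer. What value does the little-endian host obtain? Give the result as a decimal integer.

15094192970412955769 in 64-bit hexadecimal is 0xD1795888BCA99879.
Stored big-endian, the bytes at ascending addresses are D1 79 58 88 BC A9 98 79.
Read back as little-endian, the first byte is least significant, giving 0x7998A9BC885879D1.
0x7998A9BC885879D1 = 8761939702255745489.

8761939702255745489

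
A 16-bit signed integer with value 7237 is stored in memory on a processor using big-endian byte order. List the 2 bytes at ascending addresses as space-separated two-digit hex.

7237 in hexadecimal, padded to 16 bits, is 0x1C45.
Split into bytes (most-significant first): 1C 45.
In big-endian order the high byte comes first in memory.
So the memory order matches the most-significant-first order: 1C 45.

1C 45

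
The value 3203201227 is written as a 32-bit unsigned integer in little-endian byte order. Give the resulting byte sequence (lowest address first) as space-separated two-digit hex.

CB F8 EC BE

3203201227 in hexadecimal, padded to 32 bits, is 0xBEECF8CB.
Split into bytes (most-significant first): BE EC F8 CB.
Little-endian: lowest address holds the least-significant byte.
So at ascending addresses the bytes are CB F8 EC BE.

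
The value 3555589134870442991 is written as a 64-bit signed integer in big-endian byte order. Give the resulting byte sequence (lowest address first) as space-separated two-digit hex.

31 57 FD 7A D7 30 F3 EF

3555589134870442991 in hexadecimal, padded to 64 bits, is 0x3157FD7AD730F3EF.
Split into bytes (most-significant first): 31 57 FD 7A D7 30 F3 EF.
Big-endian stores the most-significant byte at the lowest address.
So the memory order matches the most-significant-first order: 31 57 FD 7A D7 30 F3 EF.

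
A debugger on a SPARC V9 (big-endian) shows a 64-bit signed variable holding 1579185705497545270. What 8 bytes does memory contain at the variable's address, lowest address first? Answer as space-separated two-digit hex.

1579185705497545270 in hexadecimal, padded to 64 bits, is 0x15EA6508428E4A36.
Split into bytes (most-significant first): 15 EA 65 08 42 8E 4A 36.
In big-endian order the high byte comes first in memory.
So the memory order matches the most-significant-first order: 15 EA 65 08 42 8E 4A 36.

15 EA 65 08 42 8E 4A 36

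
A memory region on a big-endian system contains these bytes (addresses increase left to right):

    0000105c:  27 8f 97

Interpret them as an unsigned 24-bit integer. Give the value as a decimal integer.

2592663

In big-endian order the high byte comes first in memory.
The bytes are already most-significant first: 0x278F97.
0x278F97 = 2592663.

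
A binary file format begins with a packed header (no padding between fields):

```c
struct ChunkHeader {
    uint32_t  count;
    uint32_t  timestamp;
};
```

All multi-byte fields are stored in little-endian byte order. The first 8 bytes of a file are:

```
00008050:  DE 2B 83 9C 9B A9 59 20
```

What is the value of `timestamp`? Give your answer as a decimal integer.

`timestamp` follows `count` (4 bytes), so it starts at byte offset 4 and occupies 4 bytes.
Bytes at offsets 4..7: 9B A9 59 20.
Little-endian: lowest address holds the least-significant byte.
Reassemble most-significant byte first: 20 59 A9 9B → 0x2059A99B.
0x2059A99B = 542747035.

542747035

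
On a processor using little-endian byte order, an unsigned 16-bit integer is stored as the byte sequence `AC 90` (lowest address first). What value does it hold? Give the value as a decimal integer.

Little-endian: lowest address holds the least-significant byte.
Reassemble most-significant byte first: 90 AC → 0x90AC.
0x90AC = 37036.

37036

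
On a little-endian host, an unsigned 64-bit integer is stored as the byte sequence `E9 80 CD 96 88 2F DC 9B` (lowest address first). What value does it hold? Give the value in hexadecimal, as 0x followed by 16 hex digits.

0x9BDC2F8896CD80E9

Little-endian: lowest address holds the least-significant byte.
Reassemble most-significant byte first: 9B DC 2F 88 96 CD 80 E9 → 0x9BDC2F8896CD80E9.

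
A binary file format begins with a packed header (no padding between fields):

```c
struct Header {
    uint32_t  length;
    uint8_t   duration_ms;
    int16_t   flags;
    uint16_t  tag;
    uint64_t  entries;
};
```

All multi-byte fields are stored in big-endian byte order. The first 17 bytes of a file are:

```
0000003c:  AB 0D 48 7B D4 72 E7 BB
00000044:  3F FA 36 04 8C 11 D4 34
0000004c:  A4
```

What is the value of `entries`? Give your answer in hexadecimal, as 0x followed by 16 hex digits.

0xFA36048C11D434A4

`entries` follows `length` (4 B), `duration_ms` (1 B), `flags` (2 B), `tag` (2 B), so it starts at offset 4 + 1 + 2 + 2 = 9 and occupies 8 bytes.
Bytes at offsets 9..16: FA 36 04 8C 11 D4 34 A4.
In big-endian order the high byte comes first in memory.
The bytes are already most-significant first: 0xFA36048C11D434A4.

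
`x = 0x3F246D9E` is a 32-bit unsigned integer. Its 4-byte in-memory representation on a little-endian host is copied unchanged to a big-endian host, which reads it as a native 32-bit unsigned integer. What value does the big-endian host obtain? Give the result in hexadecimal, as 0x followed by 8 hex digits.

0x9E6D243F

Stored little-endian, the bytes at ascending addresses are 9E 6D 24 3F.
Read back as big-endian, the last byte is least significant, giving 0x9E6D243F.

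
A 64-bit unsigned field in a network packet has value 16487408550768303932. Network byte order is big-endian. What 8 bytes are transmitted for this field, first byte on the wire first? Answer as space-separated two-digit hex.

16487408550768303932 in hexadecimal, padded to 64 bits, is 0xE4CF0AB90F485F3C.
Split into bytes (most-significant first): E4 CF 0A B9 0F 48 5F 3C.
In big-endian order the high byte comes first in memory.
So the memory order matches the most-significant-first order: E4 CF 0A B9 0F 48 5F 3C.

E4 CF 0A B9 0F 48 5F 3C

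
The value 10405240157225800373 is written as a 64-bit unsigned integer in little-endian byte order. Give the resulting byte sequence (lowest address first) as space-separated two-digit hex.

B5 D2 12 2E CB D6 66 90

10405240157225800373 in hexadecimal, padded to 64 bits, is 0x9066D6CB2E12D2B5.
Split into bytes (most-significant first): 90 66 D6 CB 2E 12 D2 B5.
Little-endian: lowest address holds the least-significant byte.
So at ascending addresses the bytes are B5 D2 12 2E CB D6 66 90.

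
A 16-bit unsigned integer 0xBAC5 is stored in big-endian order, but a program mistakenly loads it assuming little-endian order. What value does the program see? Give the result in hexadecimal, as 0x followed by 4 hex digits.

0xC5BA

Stored big-endian, the bytes at ascending addresses are BA C5.
Read back as little-endian, the first byte is least significant, giving 0xC5BA.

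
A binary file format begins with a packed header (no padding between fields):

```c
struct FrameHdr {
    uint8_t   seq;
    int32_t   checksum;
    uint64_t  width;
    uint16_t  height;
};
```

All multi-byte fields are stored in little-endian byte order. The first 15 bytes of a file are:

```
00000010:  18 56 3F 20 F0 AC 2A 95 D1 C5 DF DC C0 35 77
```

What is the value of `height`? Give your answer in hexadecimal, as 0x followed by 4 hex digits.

`height` follows `seq` (1 B), `checksum` (4 B), `width` (8 B), so it starts at offset 1 + 4 + 8 = 13 and occupies 2 bytes.
Bytes at offsets 13..14: 35 77.
Little-endian stores the least-significant byte at the lowest address.
Reassemble most-significant byte first: 77 35 → 0x7735.

0x7735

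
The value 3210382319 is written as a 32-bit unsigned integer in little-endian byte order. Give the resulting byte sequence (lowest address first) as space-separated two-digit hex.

3210382319 in hexadecimal, padded to 32 bits, is 0xBF5A8BEF.
Split into bytes (most-significant first): BF 5A 8B EF.
Little-endian stores the least-significant byte at the lowest address.
So at ascending addresses the bytes are EF 8B 5A BF.

EF 8B 5A BF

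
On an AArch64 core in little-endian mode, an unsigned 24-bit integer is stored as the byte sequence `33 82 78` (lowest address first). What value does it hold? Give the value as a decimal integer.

7897651

In little-endian order the low byte comes first in memory.
Reassemble most-significant byte first: 78 82 33 → 0x788233.
0x788233 = 7897651.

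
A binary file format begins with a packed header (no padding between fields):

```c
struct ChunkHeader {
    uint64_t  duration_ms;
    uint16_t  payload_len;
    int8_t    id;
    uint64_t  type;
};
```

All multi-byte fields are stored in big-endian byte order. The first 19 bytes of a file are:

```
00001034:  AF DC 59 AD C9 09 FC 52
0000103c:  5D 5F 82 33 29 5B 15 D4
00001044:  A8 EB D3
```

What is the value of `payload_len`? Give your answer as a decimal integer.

`payload_len` follows `duration_ms` (8 bytes), so it starts at byte offset 8 and occupies 2 bytes.
Bytes at offsets 8..9: 5D 5F.
Big-endian: lowest address holds the most-significant byte.
The bytes are already most-significant first: 0x5D5F.
0x5D5F = 23903.

23903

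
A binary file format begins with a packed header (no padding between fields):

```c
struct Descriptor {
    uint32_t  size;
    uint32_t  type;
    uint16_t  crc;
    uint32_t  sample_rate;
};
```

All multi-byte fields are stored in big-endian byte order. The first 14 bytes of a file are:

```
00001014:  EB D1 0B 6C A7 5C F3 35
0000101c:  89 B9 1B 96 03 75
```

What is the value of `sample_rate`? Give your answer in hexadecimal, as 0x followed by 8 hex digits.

`sample_rate` follows `size` (4 B), `type` (4 B), `crc` (2 B), so it starts at offset 4 + 4 + 2 = 10 and occupies 4 bytes.
Bytes at offsets 10..13: 1B 96 03 75.
Big-endian: lowest address holds the most-significant byte.
The bytes are already most-significant first: 0x1B960375.

0x1B960375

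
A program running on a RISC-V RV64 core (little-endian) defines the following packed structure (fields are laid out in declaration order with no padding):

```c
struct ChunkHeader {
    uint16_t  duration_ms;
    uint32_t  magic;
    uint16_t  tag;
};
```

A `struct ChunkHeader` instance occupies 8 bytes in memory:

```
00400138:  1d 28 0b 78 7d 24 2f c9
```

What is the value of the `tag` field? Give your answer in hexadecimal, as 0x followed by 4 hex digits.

0xC92F

`tag` follows `duration_ms` (2 B), `magic` (4 B), so it starts at offset 2 + 4 = 6 and occupies 2 bytes.
Bytes at offsets 6..7: 2F C9.
Little-endian: lowest address holds the least-significant byte.
Reassemble most-significant byte first: C9 2F → 0xC92F.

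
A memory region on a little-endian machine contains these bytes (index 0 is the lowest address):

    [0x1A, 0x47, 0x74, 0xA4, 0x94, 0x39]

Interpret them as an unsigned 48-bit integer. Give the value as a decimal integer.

63310577026842

In little-endian order the low byte comes first in memory.
Reassemble most-significant byte first: 39 94 A4 74 47 1A → 0x3994A474471A.
0x3994A474471A = 63310577026842.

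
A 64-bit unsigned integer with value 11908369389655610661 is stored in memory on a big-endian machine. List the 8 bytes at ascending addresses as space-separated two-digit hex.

A5 43 06 DD DC 8E D5 25

11908369389655610661 in hexadecimal, padded to 64 bits, is 0xA54306DDDC8ED525.
Split into bytes (most-significant first): A5 43 06 DD DC 8E D5 25.
Big-endian stores the most-significant byte at the lowest address.
So the memory order matches the most-significant-first order: A5 43 06 DD DC 8E D5 25.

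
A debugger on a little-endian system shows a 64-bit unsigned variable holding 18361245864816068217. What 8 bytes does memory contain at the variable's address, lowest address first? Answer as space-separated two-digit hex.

18361245864816068217 in hexadecimal, padded to 64 bits, is 0xFED03FD4FDF8C679.
Split into bytes (most-significant first): FE D0 3F D4 FD F8 C6 79.
In little-endian order the low byte comes first in memory.
So at ascending addresses the bytes are 79 C6 F8 FD D4 3F D0 FE.

79 C6 F8 FD D4 3F D0 FE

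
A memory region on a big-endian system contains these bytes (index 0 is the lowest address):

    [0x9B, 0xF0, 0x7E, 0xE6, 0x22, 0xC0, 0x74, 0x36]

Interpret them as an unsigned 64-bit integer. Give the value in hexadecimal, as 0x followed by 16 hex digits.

Big-endian: lowest address holds the most-significant byte.
The bytes are already most-significant first: 0x9BF07EE622C07436.

0x9BF07EE622C07436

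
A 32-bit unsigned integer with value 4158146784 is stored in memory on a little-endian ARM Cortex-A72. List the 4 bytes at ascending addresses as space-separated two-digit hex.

E0 48 D8 F7

4158146784 in hexadecimal, padded to 32 bits, is 0xF7D848E0.
Split into bytes (most-significant first): F7 D8 48 E0.
In little-endian order the low byte comes first in memory.
So at ascending addresses the bytes are E0 48 D8 F7.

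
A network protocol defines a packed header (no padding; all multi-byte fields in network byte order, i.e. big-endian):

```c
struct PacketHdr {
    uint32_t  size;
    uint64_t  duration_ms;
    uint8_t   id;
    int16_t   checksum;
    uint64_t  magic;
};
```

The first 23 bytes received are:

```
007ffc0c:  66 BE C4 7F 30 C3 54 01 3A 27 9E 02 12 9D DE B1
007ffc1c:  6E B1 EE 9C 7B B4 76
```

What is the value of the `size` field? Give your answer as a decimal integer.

1723778175

`size` is the first field, at byte offset 0, occupying 4 bytes.
Bytes at offsets 0..3: 66 BE C4 7F.
Big-endian stores the most-significant byte at the lowest address.
The bytes are already most-significant first: 0x66BEC47F.
0x66BEC47F = 1723778175.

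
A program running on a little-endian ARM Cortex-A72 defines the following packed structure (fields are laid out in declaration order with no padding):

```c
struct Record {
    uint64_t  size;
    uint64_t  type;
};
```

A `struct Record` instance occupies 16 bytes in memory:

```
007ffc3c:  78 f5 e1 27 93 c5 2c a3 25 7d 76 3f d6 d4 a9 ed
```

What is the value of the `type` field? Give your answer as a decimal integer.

`type` follows `size` (8 bytes), so it starts at byte offset 8 and occupies 8 bytes.
Bytes at offsets 8..15: 25 7D 76 3F D6 D4 A9 ED.
Little-endian stores the least-significant byte at the lowest address.
Reassemble most-significant byte first: ED A9 D4 D6 3F 76 7D 25 → 0xEDA9D4D63F767D25.
0xEDA9D4D63F767D25 = 17125453074705841445.

17125453074705841445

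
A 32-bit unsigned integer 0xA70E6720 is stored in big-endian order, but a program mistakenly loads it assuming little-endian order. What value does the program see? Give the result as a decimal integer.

Stored big-endian, the bytes at ascending addresses are A7 0E 67 20.
Read back as little-endian, the first byte is least significant, giving 0x20670EA7.
0x20670EA7 = 543624871.

543624871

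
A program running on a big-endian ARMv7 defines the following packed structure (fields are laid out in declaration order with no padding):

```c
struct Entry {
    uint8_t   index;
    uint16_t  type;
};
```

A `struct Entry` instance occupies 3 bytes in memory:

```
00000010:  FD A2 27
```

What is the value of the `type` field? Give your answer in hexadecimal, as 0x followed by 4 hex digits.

`type` follows `index` (1 byte), so it starts at byte offset 1 and occupies 2 bytes.
Bytes at offsets 1..2: A2 27.
In big-endian order the high byte comes first in memory.
The bytes are already most-significant first: 0xA227.

0xA227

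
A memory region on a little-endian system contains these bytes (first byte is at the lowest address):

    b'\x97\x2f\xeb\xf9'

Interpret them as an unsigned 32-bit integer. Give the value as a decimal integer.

4192939927

Little-endian stores the least-significant byte at the lowest address.
Reassemble most-significant byte first: F9 EB 2F 97 → 0xF9EB2F97.
0xF9EB2F97 = 4192939927.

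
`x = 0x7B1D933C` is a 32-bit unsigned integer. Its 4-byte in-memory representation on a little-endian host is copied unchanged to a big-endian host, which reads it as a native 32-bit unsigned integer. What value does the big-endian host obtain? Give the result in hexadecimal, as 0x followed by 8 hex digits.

Stored little-endian, the bytes at ascending addresses are 3C 93 1D 7B.
Read back as big-endian, the last byte is least significant, giving 0x3C931D7B.

0x3C931D7B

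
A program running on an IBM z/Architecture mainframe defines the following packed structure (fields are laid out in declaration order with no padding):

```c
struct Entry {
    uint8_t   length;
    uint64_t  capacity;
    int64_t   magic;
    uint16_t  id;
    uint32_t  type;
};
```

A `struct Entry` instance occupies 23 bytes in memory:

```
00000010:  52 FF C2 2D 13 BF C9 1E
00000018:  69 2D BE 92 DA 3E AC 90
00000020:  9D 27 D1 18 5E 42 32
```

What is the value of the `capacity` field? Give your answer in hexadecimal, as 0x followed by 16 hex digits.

0xFFC22D13BFC91E69

`capacity` follows `length` (1 byte), so it starts at byte offset 1 and occupies 8 bytes.
Bytes at offsets 1..8: FF C2 2D 13 BF C9 1E 69.
Big-endian: lowest address holds the most-significant byte.
The bytes are already most-significant first: 0xFFC22D13BFC91E69.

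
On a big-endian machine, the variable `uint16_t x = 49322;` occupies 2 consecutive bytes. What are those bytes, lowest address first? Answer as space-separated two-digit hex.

49322 in hexadecimal, padded to 16 bits, is 0xC0AA.
Split into bytes (most-significant first): C0 AA.
In big-endian order the high byte comes first in memory.
So the memory order matches the most-significant-first order: C0 AA.

C0 AA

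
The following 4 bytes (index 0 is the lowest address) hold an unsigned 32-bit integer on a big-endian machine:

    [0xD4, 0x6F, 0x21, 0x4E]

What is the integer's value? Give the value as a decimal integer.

Big-endian stores the most-significant byte at the lowest address.
The bytes are already most-significant first: 0xD46F214E.
0xD46F214E = 3564052814.

3564052814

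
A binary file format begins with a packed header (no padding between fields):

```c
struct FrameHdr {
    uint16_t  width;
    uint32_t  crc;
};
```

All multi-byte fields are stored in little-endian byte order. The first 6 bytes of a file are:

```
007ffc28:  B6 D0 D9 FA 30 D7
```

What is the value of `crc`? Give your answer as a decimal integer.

3610311385

`crc` follows `width` (2 bytes), so it starts at byte offset 2 and occupies 4 bytes.
Bytes at offsets 2..5: D9 FA 30 D7.
Little-endian: lowest address holds the least-significant byte.
Reassemble most-significant byte first: D7 30 FA D9 → 0xD730FAD9.
0xD730FAD9 = 3610311385.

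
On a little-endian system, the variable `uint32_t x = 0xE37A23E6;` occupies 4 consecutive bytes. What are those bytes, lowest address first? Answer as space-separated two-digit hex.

E6 23 7A E3

Split into bytes (most-significant first): E3 7A 23 E6.
Little-endian stores the least-significant byte at the lowest address.
So at ascending addresses the bytes are E6 23 7A E3.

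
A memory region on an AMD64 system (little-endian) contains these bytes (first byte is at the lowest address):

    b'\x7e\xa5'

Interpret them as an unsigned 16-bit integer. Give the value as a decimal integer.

42366

Little-endian stores the least-significant byte at the lowest address.
Reassemble most-significant byte first: A5 7E → 0xA57E.
0xA57E = 42366.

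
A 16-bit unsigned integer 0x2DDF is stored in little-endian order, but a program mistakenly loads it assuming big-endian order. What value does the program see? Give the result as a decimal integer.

57133

Stored little-endian, the bytes at ascending addresses are DF 2D.
Read back as big-endian, the last byte is least significant, giving 0xDF2D.
0xDF2D = 57133.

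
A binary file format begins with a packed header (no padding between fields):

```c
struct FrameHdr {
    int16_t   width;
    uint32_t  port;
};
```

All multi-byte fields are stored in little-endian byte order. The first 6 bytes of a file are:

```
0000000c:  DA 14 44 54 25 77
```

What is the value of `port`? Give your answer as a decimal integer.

`port` follows `width` (2 bytes), so it starts at byte offset 2 and occupies 4 bytes.
Bytes at offsets 2..5: 44 54 25 77.
Little-endian stores the least-significant byte at the lowest address.
Reassemble most-significant byte first: 77 25 54 44 → 0x77255444.
0x77255444 = 1998935108.

1998935108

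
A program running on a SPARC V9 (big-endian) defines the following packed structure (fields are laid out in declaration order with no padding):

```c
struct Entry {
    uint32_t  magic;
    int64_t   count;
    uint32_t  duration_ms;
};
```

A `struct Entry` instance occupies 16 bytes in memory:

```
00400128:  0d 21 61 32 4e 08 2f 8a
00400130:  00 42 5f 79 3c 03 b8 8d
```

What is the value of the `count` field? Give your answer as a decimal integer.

5622796404528406393

`count` follows `magic` (4 bytes), so it starts at byte offset 4 and occupies 8 bytes.
Bytes at offsets 4..11: 4E 08 2F 8A 00 42 5F 79.
Big-endian stores the most-significant byte at the lowest address.
The bytes are already most-significant first: 0x4E082F8A00425F79.
0x4E082F8A00425F79 = 5622796404528406393.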